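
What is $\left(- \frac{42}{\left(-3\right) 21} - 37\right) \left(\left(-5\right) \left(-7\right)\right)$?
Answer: $- \frac{3815}{3} \approx -1271.7$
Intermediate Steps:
$\left(- \frac{42}{\left(-3\right) 21} - 37\right) \left(\left(-5\right) \left(-7\right)\right) = \left(- \frac{42}{-63} - 37\right) 35 = \left(\left(-42\right) \left(- \frac{1}{63}\right) - 37\right) 35 = \left(\frac{2}{3} - 37\right) 35 = \left(- \frac{109}{3}\right) 35 = - \frac{3815}{3}$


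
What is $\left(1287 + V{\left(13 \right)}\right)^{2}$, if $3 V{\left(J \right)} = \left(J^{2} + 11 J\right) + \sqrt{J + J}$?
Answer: $\frac{\left(4173 + \sqrt{26}\right)^{2}}{9} \approx 1.9396 \cdot 10^{6}$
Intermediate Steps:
$V{\left(J \right)} = \frac{J^{2}}{3} + \frac{11 J}{3} + \frac{\sqrt{2} \sqrt{J}}{3}$ ($V{\left(J \right)} = \frac{\left(J^{2} + 11 J\right) + \sqrt{J + J}}{3} = \frac{\left(J^{2} + 11 J\right) + \sqrt{2 J}}{3} = \frac{\left(J^{2} + 11 J\right) + \sqrt{2} \sqrt{J}}{3} = \frac{J^{2} + 11 J + \sqrt{2} \sqrt{J}}{3} = \frac{J^{2}}{3} + \frac{11 J}{3} + \frac{\sqrt{2} \sqrt{J}}{3}$)
$\left(1287 + V{\left(13 \right)}\right)^{2} = \left(1287 + \left(\frac{13^{2}}{3} + \frac{11}{3} \cdot 13 + \frac{\sqrt{2} \sqrt{13}}{3}\right)\right)^{2} = \left(1287 + \left(\frac{1}{3} \cdot 169 + \frac{143}{3} + \frac{\sqrt{26}}{3}\right)\right)^{2} = \left(1287 + \left(\frac{169}{3} + \frac{143}{3} + \frac{\sqrt{26}}{3}\right)\right)^{2} = \left(1287 + \left(104 + \frac{\sqrt{26}}{3}\right)\right)^{2} = \left(1391 + \frac{\sqrt{26}}{3}\right)^{2}$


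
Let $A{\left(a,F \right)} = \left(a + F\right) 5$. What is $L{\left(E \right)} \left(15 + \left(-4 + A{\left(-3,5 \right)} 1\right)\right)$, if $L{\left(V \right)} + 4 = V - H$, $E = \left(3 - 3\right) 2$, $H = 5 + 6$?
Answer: $-315$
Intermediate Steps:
$H = 11$
$A{\left(a,F \right)} = 5 F + 5 a$ ($A{\left(a,F \right)} = \left(F + a\right) 5 = 5 F + 5 a$)
$E = 0$ ($E = 0 \cdot 2 = 0$)
$L{\left(V \right)} = -15 + V$ ($L{\left(V \right)} = -4 + \left(V - 11\right) = -4 + \left(-11 + V\right) = -15 + V$)
$L{\left(E \right)} \left(15 + \left(-4 + A{\left(-3,5 \right)} 1\right)\right) = \left(-15 + 0\right) \left(15 - \left(4 - \left(5 \cdot 5 + 5 \left(-3\right)\right) 1\right)\right) = - 15 \left(15 - \left(4 - \left(25 - 15\right) 1\right)\right) = - 15 \left(15 + \left(-4 + 10 \cdot 1\right)\right) = - 15 \left(15 + \left(-4 + 10\right)\right) = - 15 \left(15 + 6\right) = \left(-15\right) 21 = -315$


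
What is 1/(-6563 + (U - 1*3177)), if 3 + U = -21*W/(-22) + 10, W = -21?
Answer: -22/214567 ≈ -0.00010253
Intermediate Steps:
U = -287/22 (U = -3 + (-(-441)/(-22) + 10) = -3 + (-(-441)*(-1)/22 + 10) = -3 + (-21*21/22 + 10) = -3 + (-441/22 + 10) = -3 - 221/22 = -287/22 ≈ -13.045)
1/(-6563 + (U - 1*3177)) = 1/(-6563 + (-287/22 - 1*3177)) = 1/(-6563 + (-287/22 - 3177)) = 1/(-6563 - 70181/22) = 1/(-214567/22) = -22/214567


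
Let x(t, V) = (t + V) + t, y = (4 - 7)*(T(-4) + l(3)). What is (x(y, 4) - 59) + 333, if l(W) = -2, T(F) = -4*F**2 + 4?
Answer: 650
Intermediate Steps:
T(F) = 4 - 4*F**2
y = 186 (y = (4 - 7)*((4 - 4*(-4)**2) - 2) = -3*((4 - 4*16) - 2) = -3*((4 - 64) - 2) = -3*(-60 - 2) = -3*(-62) = 186)
x(t, V) = V + 2*t (x(t, V) = (V + t) + t = V + 2*t)
(x(y, 4) - 59) + 333 = ((4 + 2*186) - 59) + 333 = ((4 + 372) - 59) + 333 = (376 - 59) + 333 = 317 + 333 = 650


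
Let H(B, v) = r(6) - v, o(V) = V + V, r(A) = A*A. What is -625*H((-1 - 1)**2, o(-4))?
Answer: -27500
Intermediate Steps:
r(A) = A**2
o(V) = 2*V
H(B, v) = 36 - v (H(B, v) = 6**2 - v = 36 - v)
-625*H((-1 - 1)**2, o(-4)) = -625*(36 - 2*(-4)) = -625*(36 - 1*(-8)) = -625*(36 + 8) = -625*44 = -27500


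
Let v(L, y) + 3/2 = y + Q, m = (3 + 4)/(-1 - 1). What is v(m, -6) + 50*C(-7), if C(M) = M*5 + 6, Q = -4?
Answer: -2923/2 ≈ -1461.5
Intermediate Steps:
m = -7/2 (m = 7/(-2) = 7*(-½) = -7/2 ≈ -3.5000)
v(L, y) = -11/2 + y (v(L, y) = -3/2 + (y - 4) = -3/2 + (-4 + y) = -11/2 + y)
C(M) = 6 + 5*M (C(M) = 5*M + 6 = 6 + 5*M)
v(m, -6) + 50*C(-7) = (-11/2 - 6) + 50*(6 + 5*(-7)) = -23/2 + 50*(6 - 35) = -23/2 + 50*(-29) = -23/2 - 1450 = -2923/2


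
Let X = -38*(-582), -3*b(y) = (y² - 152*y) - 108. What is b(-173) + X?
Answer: 10231/3 ≈ 3410.3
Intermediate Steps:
b(y) = 36 - y²/3 + 152*y/3 (b(y) = -((y² - 152*y) - 108)/3 = -(-108 + y² - 152*y)/3 = 36 - y²/3 + 152*y/3)
X = 22116
b(-173) + X = (36 - ⅓*(-173)² + (152/3)*(-173)) + 22116 = (36 - ⅓*29929 - 26296/3) + 22116 = (36 - 29929/3 - 26296/3) + 22116 = -56117/3 + 22116 = 10231/3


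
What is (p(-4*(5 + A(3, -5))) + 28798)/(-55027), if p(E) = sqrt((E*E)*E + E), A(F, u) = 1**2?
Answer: -4114/7861 - 2*I*sqrt(3462)/55027 ≈ -0.52334 - 0.0021385*I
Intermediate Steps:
A(F, u) = 1
p(E) = sqrt(E + E**3) (p(E) = sqrt(E**2*E + E) = sqrt(E**3 + E) = sqrt(E + E**3))
(p(-4*(5 + A(3, -5))) + 28798)/(-55027) = (sqrt(-4*(5 + 1) + (-4*(5 + 1))**3) + 28798)/(-55027) = (sqrt(-4*6 + (-4*6)**3) + 28798)*(-1/55027) = (sqrt(-24 + (-24)**3) + 28798)*(-1/55027) = (sqrt(-24 - 13824) + 28798)*(-1/55027) = (sqrt(-13848) + 28798)*(-1/55027) = (2*I*sqrt(3462) + 28798)*(-1/55027) = (28798 + 2*I*sqrt(3462))*(-1/55027) = -4114/7861 - 2*I*sqrt(3462)/55027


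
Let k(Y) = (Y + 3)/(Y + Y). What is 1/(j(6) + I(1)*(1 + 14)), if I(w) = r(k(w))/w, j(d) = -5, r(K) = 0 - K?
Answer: -1/35 ≈ -0.028571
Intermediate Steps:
k(Y) = (3 + Y)/(2*Y) (k(Y) = (3 + Y)/((2*Y)) = (3 + Y)*(1/(2*Y)) = (3 + Y)/(2*Y))
r(K) = -K
I(w) = -(3 + w)/(2*w²) (I(w) = (-(3 + w)/(2*w))/w = -(3 + w)/(2*w²))
1/(j(6) + I(1)*(1 + 14)) = 1/(-5 + ((½)*(-3 - 1*1)/1²)*(1 + 14)) = 1/(-5 + ((½)*1*(-3 - 1))*15) = 1/(-5 + ((½)*1*(-4))*15) = 1/(-5 - 2*15) = 1/(-5 - 30) = 1/(-35) = -1/35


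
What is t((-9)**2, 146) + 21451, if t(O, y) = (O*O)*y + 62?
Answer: 979419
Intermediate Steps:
t(O, y) = 62 + y*O**2 (t(O, y) = O**2*y + 62 = y*O**2 + 62 = 62 + y*O**2)
t((-9)**2, 146) + 21451 = (62 + 146*((-9)**2)**2) + 21451 = (62 + 146*81**2) + 21451 = (62 + 146*6561) + 21451 = (62 + 957906) + 21451 = 957968 + 21451 = 979419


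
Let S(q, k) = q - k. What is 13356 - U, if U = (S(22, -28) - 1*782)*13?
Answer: 22872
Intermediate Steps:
U = -9516 (U = ((22 - 1*(-28)) - 1*782)*13 = ((22 + 28) - 782)*13 = (50 - 782)*13 = -732*13 = -9516)
13356 - U = 13356 - 1*(-9516) = 13356 + 9516 = 22872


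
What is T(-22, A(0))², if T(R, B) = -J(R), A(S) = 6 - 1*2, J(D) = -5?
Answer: 25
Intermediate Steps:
A(S) = 4 (A(S) = 6 - 2 = 4)
T(R, B) = 5 (T(R, B) = -1*(-5) = 5)
T(-22, A(0))² = 5² = 25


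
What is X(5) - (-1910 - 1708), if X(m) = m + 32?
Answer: 3655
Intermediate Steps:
X(m) = 32 + m
X(5) - (-1910 - 1708) = (32 + 5) - (-1910 - 1708) = 37 - 1*(-3618) = 37 + 3618 = 3655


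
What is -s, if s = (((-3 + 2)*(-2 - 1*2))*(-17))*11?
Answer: 748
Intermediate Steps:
s = -748 (s = (-(-2 - 2)*(-17))*11 = (-1*(-4)*(-17))*11 = (4*(-17))*11 = -68*11 = -748)
-s = -1*(-748) = 748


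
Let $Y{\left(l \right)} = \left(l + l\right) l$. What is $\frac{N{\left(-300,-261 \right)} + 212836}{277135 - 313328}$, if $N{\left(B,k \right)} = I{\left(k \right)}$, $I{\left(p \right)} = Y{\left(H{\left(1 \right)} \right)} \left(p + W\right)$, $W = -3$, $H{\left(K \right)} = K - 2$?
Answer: $- \frac{212308}{36193} \approx -5.866$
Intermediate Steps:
$H{\left(K \right)} = -2 + K$ ($H{\left(K \right)} = K - 2 = -2 + K$)
$Y{\left(l \right)} = 2 l^{2}$ ($Y{\left(l \right)} = 2 l l = 2 l^{2}$)
$I{\left(p \right)} = -6 + 2 p$ ($I{\left(p \right)} = 2 \left(-2 + 1\right)^{2} \left(p - 3\right) = 2 \left(-1\right)^{2} \left(-3 + p\right) = 2 \cdot 1 \left(-3 + p\right) = 2 \left(-3 + p\right) = -6 + 2 p$)
$N{\left(B,k \right)} = -6 + 2 k$
$\frac{N{\left(-300,-261 \right)} + 212836}{277135 - 313328} = \frac{\left(-6 + 2 \left(-261\right)\right) + 212836}{277135 - 313328} = \frac{\left(-6 - 522\right) + 212836}{-36193} = \left(-528 + 212836\right) \left(- \frac{1}{36193}\right) = 212308 \left(- \frac{1}{36193}\right) = - \frac{212308}{36193}$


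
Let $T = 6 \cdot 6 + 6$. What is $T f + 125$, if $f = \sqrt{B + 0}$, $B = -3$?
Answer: $125 + 42 i \sqrt{3} \approx 125.0 + 72.746 i$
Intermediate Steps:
$f = i \sqrt{3}$ ($f = \sqrt{-3 + 0} = \sqrt{-3} = i \sqrt{3} \approx 1.732 i$)
$T = 42$ ($T = 36 + 6 = 42$)
$T f + 125 = 42 i \sqrt{3} + 125 = 125 + 42 i \sqrt{3}$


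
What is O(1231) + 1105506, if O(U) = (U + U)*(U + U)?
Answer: 7166950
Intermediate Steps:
O(U) = 4*U² (O(U) = (2*U)*(2*U) = 4*U²)
O(1231) + 1105506 = 4*1231² + 1105506 = 4*1515361 + 1105506 = 6061444 + 1105506 = 7166950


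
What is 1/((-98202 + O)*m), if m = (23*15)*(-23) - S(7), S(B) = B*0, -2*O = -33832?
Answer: 1/645004410 ≈ 1.5504e-9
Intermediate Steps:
O = 16916 (O = -½*(-33832) = 16916)
S(B) = 0
m = -7935 (m = (23*15)*(-23) - 1*0 = 345*(-23) + 0 = -7935 + 0 = -7935)
1/((-98202 + O)*m) = 1/((-98202 + 16916)*(-7935)) = -1/7935/(-81286) = -1/81286*(-1/7935) = 1/645004410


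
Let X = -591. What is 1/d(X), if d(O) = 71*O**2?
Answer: 1/24798951 ≈ 4.0324e-8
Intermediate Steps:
1/d(X) = 1/(71*(-591)**2) = 1/(71*349281) = 1/24798951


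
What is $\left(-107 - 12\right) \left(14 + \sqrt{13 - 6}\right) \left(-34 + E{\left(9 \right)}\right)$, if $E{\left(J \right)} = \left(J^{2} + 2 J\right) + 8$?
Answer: $-121618 - 8687 \sqrt{7} \approx -1.446 \cdot 10^{5}$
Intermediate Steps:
$E{\left(J \right)} = 8 + J^{2} + 2 J$
$\left(-107 - 12\right) \left(14 + \sqrt{13 - 6}\right) \left(-34 + E{\left(9 \right)}\right) = \left(-107 - 12\right) \left(14 + \sqrt{13 - 6}\right) \left(-34 + \left(8 + 9^{2} + 2 \cdot 9\right)\right) = - 119 \left(14 + \sqrt{7}\right) \left(-34 + \left(8 + 81 + 18\right)\right) = - 119 \left(14 + \sqrt{7}\right) \left(-34 + 107\right) = - 119 \left(14 + \sqrt{7}\right) 73 = - 119 \left(1022 + 73 \sqrt{7}\right) = -121618 - 8687 \sqrt{7}$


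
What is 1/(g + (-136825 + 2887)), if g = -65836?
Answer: -1/199774 ≈ -5.0057e-6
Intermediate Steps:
1/(g + (-136825 + 2887)) = 1/(-65836 + (-136825 + 2887)) = 1/(-65836 - 133938) = 1/(-199774) = -1/199774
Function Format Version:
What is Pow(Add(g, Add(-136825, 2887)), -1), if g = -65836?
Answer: Rational(-1, 199774) ≈ -5.0057e-6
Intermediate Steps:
Pow(Add(g, Add(-136825, 2887)), -1) = Pow(Add(-65836, Add(-136825, 2887)), -1) = Pow(Add(-65836, -133938), -1) = Pow(-199774, -1) = Rational(-1, 199774)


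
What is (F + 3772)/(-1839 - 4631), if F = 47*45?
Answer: -5887/6470 ≈ -0.90989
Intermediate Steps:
F = 2115
(F + 3772)/(-1839 - 4631) = (2115 + 3772)/(-1839 - 4631) = 5887/(-6470) = 5887*(-1/6470) = -5887/6470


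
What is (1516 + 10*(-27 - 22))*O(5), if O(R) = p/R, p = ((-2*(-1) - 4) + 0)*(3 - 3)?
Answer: 0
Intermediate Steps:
p = 0 (p = ((2 - 4) + 0)*0 = (-2 + 0)*0 = -2*0 = 0)
O(R) = 0 (O(R) = 0/R = 0)
(1516 + 10*(-27 - 22))*O(5) = (1516 + 10*(-27 - 22))*0 = (1516 + 10*(-49))*0 = (1516 - 490)*0 = 1026*0 = 0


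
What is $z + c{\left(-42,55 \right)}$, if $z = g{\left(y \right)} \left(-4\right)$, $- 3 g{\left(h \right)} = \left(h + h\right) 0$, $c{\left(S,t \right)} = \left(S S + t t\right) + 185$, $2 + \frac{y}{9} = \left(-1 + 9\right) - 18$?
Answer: $4974$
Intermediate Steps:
$y = -108$ ($y = -18 + 9 \left(\left(-1 + 9\right) - 18\right) = -18 + 9 \left(8 - 18\right) = -18 + 9 \left(-10\right) = -18 - 90 = -108$)
$c{\left(S,t \right)} = 185 + S^{2} + t^{2}$ ($c{\left(S,t \right)} = \left(S^{2} + t^{2}\right) + 185 = 185 + S^{2} + t^{2}$)
$g{\left(h \right)} = 0$ ($g{\left(h \right)} = - \frac{\left(h + h\right) 0}{3} = - \frac{2 h 0}{3} = \left(- \frac{1}{3}\right) 0 = 0$)
$z = 0$ ($z = 0 \left(-4\right) = 0$)
$z + c{\left(-42,55 \right)} = 0 + \left(185 + \left(-42\right)^{2} + 55^{2}\right) = 0 + \left(185 + 1764 + 3025\right) = 0 + 4974 = 4974$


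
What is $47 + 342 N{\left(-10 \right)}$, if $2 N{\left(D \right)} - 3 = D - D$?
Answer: $560$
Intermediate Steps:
$N{\left(D \right)} = \frac{3}{2}$ ($N{\left(D \right)} = \frac{3}{2} + \frac{D - D}{2} = \frac{3}{2} + \frac{1}{2} \cdot 0 = \frac{3}{2} + 0 = \frac{3}{2}$)
$47 + 342 N{\left(-10 \right)} = 47 + 342 \cdot \frac{3}{2} = 47 + 513 = 560$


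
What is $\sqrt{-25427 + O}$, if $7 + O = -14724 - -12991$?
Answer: $i \sqrt{27167} \approx 164.82 i$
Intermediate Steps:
$O = -1740$ ($O = -7 - 1733 = -1740$)
$\sqrt{-25427 + O} = \sqrt{-25427 - 1740} = \sqrt{-27167} = i \sqrt{27167}$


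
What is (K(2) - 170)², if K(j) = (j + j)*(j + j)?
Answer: 23716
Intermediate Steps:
K(j) = 4*j² (K(j) = (2*j)*(2*j) = 4*j²)
(K(2) - 170)² = (4*2² - 170)² = (4*4 - 170)² = (16 - 170)² = (-154)² = 23716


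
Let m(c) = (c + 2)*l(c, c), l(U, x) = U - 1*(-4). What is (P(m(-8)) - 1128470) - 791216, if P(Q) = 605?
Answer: -1919081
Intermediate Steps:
l(U, x) = 4 + U (l(U, x) = U + 4 = 4 + U)
m(c) = (2 + c)*(4 + c) (m(c) = (c + 2)*(4 + c) = (2 + c)*(4 + c))
(P(m(-8)) - 1128470) - 791216 = (605 - 1128470) - 791216 = -1127865 - 791216 = -1919081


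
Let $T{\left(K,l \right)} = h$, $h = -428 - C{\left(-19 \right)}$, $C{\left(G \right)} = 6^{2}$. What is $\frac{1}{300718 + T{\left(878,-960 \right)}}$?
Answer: $\frac{1}{300254} \approx 3.3305 \cdot 10^{-6}$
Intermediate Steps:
$C{\left(G \right)} = 36$
$h = -464$ ($h = -428 - 36 = -464$)
$T{\left(K,l \right)} = -464$
$\frac{1}{300718 + T{\left(878,-960 \right)}} = \frac{1}{300718 - 464} = \frac{1}{300254}$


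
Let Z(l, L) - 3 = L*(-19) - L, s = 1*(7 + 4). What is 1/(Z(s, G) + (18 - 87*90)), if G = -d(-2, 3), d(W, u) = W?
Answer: -1/7849 ≈ -0.00012740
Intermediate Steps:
s = 11 (s = 1*11 = 11)
G = 2 (G = -1*(-2) = 2)
Z(l, L) = 3 - 20*L (Z(l, L) = 3 + (L*(-19) - L) = 3 + (-19*L - L) = 3 - 20*L)
1/(Z(s, G) + (18 - 87*90)) = 1/((3 - 20*2) + (18 - 87*90)) = 1/((3 - 40) + (18 - 7830)) = 1/(-37 - 7812) = 1/(-7849) = -1/7849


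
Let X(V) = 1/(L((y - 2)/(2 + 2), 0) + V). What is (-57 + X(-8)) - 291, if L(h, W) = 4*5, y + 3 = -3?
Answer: -4175/12 ≈ -347.92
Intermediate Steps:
y = -6 (y = -3 - 3 = -6)
L(h, W) = 20
X(V) = 1/(20 + V)
(-57 + X(-8)) - 291 = (-57 + 1/(20 - 8)) - 291 = (-57 + 1/12) - 291 = -683/12 - 291 = -4175/12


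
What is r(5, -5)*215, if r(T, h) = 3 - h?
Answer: 1720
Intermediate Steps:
r(5, -5)*215 = (3 - 1*(-5))*215 = (3 + 5)*215 = 8*215 = 1720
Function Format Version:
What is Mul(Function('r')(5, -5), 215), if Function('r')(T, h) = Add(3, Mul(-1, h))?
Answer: 1720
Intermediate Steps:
Mul(Function('r')(5, -5), 215) = Mul(Add(3, Mul(-1, -5)), 215) = Mul(Add(3, 5), 215) = Mul(8, 215) = 1720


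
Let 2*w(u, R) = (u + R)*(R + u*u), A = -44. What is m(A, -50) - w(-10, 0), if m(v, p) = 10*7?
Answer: 570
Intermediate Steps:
w(u, R) = (R + u)*(R + u²)/2 (w(u, R) = ((u + R)*(R + u*u))/2 = ((R + u)*(R + u²))/2 = (R + u)*(R + u²)/2)
m(v, p) = 70
m(A, -50) - w(-10, 0) = 70 - ((½)*0² + (½)*(-10)³ + (½)*0*(-10) + (½)*0*(-10)²) = 70 - ((½)*0 + (½)*(-1000) + 0 + (½)*0*100) = 70 - (0 - 500 + 0 + 0) = 70 - 1*(-500) = 70 + 500 = 570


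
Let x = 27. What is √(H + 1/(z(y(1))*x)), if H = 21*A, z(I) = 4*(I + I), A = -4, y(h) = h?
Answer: I*√108858/36 ≈ 9.1649*I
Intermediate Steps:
z(I) = 8*I (z(I) = 4*(2*I) = 8*I)
H = -84 (H = 21*(-4) = -84)
√(H + 1/(z(y(1))*x)) = √(-84 + 1/((8*1)*27)) = √(-84 + 1/(8*27)) = √(-84 + 1/216) = √(-18143/216) = I*√108858/36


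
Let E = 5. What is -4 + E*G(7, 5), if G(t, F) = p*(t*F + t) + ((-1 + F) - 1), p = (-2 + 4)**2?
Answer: 851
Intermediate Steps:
p = 4 (p = 2**2 = 4)
G(t, F) = -2 + F + 4*t + 4*F*t (G(t, F) = 4*(t*F + t) + ((-1 + F) - 1) = 4*(F*t + t) + (-2 + F) = 4*(t + F*t) + (-2 + F) = (4*t + 4*F*t) + (-2 + F) = -2 + F + 4*t + 4*F*t)
-4 + E*G(7, 5) = -4 + 5*(-2 + 5 + 4*7 + 4*5*7) = -4 + 5*(-2 + 5 + 28 + 140) = -4 + 5*171 = -4 + 855 = 851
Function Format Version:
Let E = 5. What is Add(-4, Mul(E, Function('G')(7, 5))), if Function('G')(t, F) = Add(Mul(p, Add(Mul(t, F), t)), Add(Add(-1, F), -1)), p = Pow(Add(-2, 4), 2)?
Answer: 851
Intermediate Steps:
p = 4 (p = Pow(2, 2) = 4)
Function('G')(t, F) = Add(-2, F, Mul(4, t), Mul(4, F, t)) (Function('G')(t, F) = Add(Mul(4, Add(Mul(t, F), t)), Add(Add(-1, F), -1)) = Add(Mul(4, Add(Mul(F, t), t)), Add(-2, F)) = Add(Mul(4, Add(t, Mul(F, t))), Add(-2, F)) = Add(Add(Mul(4, t), Mul(4, F, t)), Add(-2, F)) = Add(-2, F, Mul(4, t), Mul(4, F, t)))
Add(-4, Mul(E, Function('G')(7, 5))) = Add(-4, Mul(5, Add(-2, 5, Mul(4, 7), Mul(4, 5, 7)))) = Add(-4, Mul(5, Add(-2, 5, 28, 140))) = Add(-4, Mul(5, 171)) = Add(-4, 855) = 851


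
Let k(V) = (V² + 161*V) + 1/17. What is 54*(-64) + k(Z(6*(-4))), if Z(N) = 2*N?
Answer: -150959/17 ≈ -8879.9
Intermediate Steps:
k(V) = 1/17 + V² + 161*V (k(V) = (V² + 161*V) + 1/17 = 1/17 + V² + 161*V)
54*(-64) + k(Z(6*(-4))) = 54*(-64) + (1/17 + (2*(6*(-4)))² + 161*(2*(6*(-4)))) = -3456 + (1/17 + (2*(-24))² + 161*(2*(-24))) = -3456 + (1/17 + (-48)² + 161*(-48)) = -3456 + (1/17 + 2304 - 7728) = -3456 - 92207/17 = -150959/17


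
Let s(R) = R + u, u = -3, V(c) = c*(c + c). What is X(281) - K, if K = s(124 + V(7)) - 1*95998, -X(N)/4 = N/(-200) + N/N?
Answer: 4789031/50 ≈ 95781.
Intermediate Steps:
V(c) = 2*c² (V(c) = c*(2*c) = 2*c²)
X(N) = -4 + N/50 (X(N) = -4*(N/(-200) + N/N) = -4*(N*(-1/200) + 1) = -4*(-N/200 + 1) = -4*(1 - N/200) = -4 + N/50)
s(R) = -3 + R (s(R) = R - 3 = -3 + R)
K = -95779 (K = (-3 + (124 + 2*7²)) - 1*95998 = (-3 + (124 + 2*49)) - 95998 = (-3 + (124 + 98)) - 95998 = (-3 + 222) - 95998 = 219 - 95998 = -95779)
X(281) - K = (-4 + (1/50)*281) - 1*(-95779) = (-4 + 281/50) + 95779 = 81/50 + 95779 = 4789031/50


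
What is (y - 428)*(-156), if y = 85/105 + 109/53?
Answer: 24605048/371 ≈ 66321.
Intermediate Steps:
y = 3190/1113 (y = 85*(1/105) + 109*(1/53) = 17/21 + 109/53 = 3190/1113 ≈ 2.8661)
(y - 428)*(-156) = (3190/1113 - 428)*(-156) = -473174/1113*(-156) = 24605048/371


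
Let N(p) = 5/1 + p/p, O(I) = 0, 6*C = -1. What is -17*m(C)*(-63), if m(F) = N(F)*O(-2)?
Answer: 0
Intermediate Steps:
C = -⅙ (C = (⅙)*(-1) = -⅙ ≈ -0.16667)
N(p) = 6 (N(p) = 5*1 + 1 = 5 + 1 = 6)
m(F) = 0 (m(F) = 6*0 = 0)
-17*m(C)*(-63) = -17*0*(-63) = 0*(-63) = 0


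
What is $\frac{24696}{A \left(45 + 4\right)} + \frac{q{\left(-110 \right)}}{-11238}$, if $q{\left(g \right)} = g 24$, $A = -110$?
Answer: $- \frac{447796}{103015} \approx -4.3469$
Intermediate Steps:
$q{\left(g \right)} = 24 g$
$\frac{24696}{A \left(45 + 4\right)} + \frac{q{\left(-110 \right)}}{-11238} = \frac{24696}{\left(-110\right) \left(45 + 4\right)} + \frac{24 \left(-110\right)}{-11238} = \frac{24696}{\left(-110\right) 49} - - \frac{440}{1873} = \frac{24696}{-5390} + \frac{440}{1873} = 24696 \left(- \frac{1}{5390}\right) + \frac{440}{1873} = - \frac{252}{55} + \frac{440}{1873} = - \frac{447796}{103015}$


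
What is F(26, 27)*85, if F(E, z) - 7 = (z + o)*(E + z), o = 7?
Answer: 153765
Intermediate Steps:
F(E, z) = 7 + (7 + z)*(E + z) (F(E, z) = 7 + (z + 7)*(E + z) = 7 + (7 + z)*(E + z))
F(26, 27)*85 = (7 + 27**2 + 7*26 + 7*27 + 26*27)*85 = (7 + 729 + 182 + 189 + 702)*85 = 1809*85 = 153765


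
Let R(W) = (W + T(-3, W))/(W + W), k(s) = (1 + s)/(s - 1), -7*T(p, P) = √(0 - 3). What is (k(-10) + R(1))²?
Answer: 20423/11858 - 29*I*√3/154 ≈ 1.7223 - 0.32617*I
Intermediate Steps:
T(p, P) = -I*√3/7 (T(p, P) = -√(0 - 3)/7 = -I*√3/7)
k(s) = (1 + s)/(-1 + s)
R(W) = (W - I*√3/7)/(2*W) (R(W) = (W - I*√3/7)/(W + W) = (W - I*√3/7)/((2*W)) = (W - I*√3/7)*(1/(2*W)) = (W - I*√3/7)/(2*W))
(k(-10) + R(1))² = ((1 - 10)/(-1 - 10) + (1/14)*(7*1 - I*√3)/1)² = (-9/(-11) + (1/14)*1*(7 - I*√3))² = (-1/11*(-9) + (½ - I*√3/14))² = (9/11 + (½ - I*√3/14))² = (29/22 - I*√3/14)²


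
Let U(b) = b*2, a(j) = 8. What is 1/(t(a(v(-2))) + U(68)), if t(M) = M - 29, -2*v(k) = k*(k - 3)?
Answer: 1/115 ≈ 0.0086956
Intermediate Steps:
v(k) = -k*(-3 + k)/2 (v(k) = -k*(k - 3)/2 = -k*(-3 + k)/2)
t(M) = -29 + M
U(b) = 2*b
1/(t(a(v(-2))) + U(68)) = 1/((-29 + 8) + 2*68) = 1/(-21 + 136) = 1/115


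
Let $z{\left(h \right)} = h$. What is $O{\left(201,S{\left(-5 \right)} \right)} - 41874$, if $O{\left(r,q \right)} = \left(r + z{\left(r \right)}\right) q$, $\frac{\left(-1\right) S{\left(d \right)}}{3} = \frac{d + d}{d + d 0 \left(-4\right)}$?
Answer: $-44286$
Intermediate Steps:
$S{\left(d \right)} = -6$ ($S{\left(d \right)} = - 3 \frac{d + d}{d + d 0 \left(-4\right)} = - 3 \frac{2 d}{d + 0 \left(-4\right)} = - 3 \frac{2 d}{d + 0} = - 3 \frac{2 d}{d} = \left(-3\right) 2 = -6$)
$O{\left(r,q \right)} = 2 q r$ ($O{\left(r,q \right)} = \left(r + r\right) q = 2 r q = 2 q r$)
$O{\left(201,S{\left(-5 \right)} \right)} - 41874 = 2 \left(-6\right) 201 - 41874 = -2412 - 41874 = -44286$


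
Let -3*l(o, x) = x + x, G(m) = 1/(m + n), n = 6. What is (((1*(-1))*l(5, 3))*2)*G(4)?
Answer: 2/5 ≈ 0.40000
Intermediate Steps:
G(m) = 1/(6 + m) (G(m) = 1/(m + 6) = 1/(6 + m))
l(o, x) = -2*x/3 (l(o, x) = -(x + x)/3 = -2*x/3)
(((1*(-1))*l(5, 3))*2)*G(4) = (((1*(-1))*(-2/3*3))*2)/(6 + 4) = (-1*(-2)*2)/10 = (2*2)*(1/10) = 4*(1/10) = 2/5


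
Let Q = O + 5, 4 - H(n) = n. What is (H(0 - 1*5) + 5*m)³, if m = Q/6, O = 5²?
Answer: 39304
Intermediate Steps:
O = 25
H(n) = 4 - n
Q = 30 (Q = 25 + 5 = 30)
m = 5 (m = 30/6 = 30*(⅙) = 5)
(H(0 - 1*5) + 5*m)³ = ((4 - (0 - 1*5)) + 5*5)³ = ((4 - (0 - 5)) + 25)³ = ((4 - 1*(-5)) + 25)³ = ((4 + 5) + 25)³ = (9 + 25)³ = 34³ = 39304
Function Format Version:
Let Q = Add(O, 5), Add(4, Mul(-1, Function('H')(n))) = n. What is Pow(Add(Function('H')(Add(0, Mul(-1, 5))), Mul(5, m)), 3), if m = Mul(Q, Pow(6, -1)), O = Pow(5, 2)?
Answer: 39304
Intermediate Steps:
O = 25
Function('H')(n) = Add(4, Mul(-1, n))
Q = 30 (Q = Add(25, 5) = 30)
m = 5 (m = Mul(30, Pow(6, -1)) = Mul(30, Rational(1, 6)) = 5)
Pow(Add(Function('H')(Add(0, Mul(-1, 5))), Mul(5, m)), 3) = Pow(Add(Add(4, Mul(-1, Add(0, Mul(-1, 5)))), Mul(5, 5)), 3) = Pow(Add(Add(4, Mul(-1, Add(0, -5))), 25), 3) = Pow(Add(Add(4, Mul(-1, -5)), 25), 3) = Pow(Add(Add(4, 5), 25), 3) = Pow(Add(9, 25), 3) = Pow(34, 3) = 39304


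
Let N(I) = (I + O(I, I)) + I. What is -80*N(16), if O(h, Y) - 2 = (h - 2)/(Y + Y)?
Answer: -2755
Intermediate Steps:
O(h, Y) = 2 + (-2 + h)/(2*Y) (O(h, Y) = 2 + (h - 2)/(Y + Y) = 2 + (-2 + h)/((2*Y)) = 2 + (-2 + h)*(1/(2*Y)) = 2 + (-2 + h)/(2*Y))
N(I) = 2*I + (-2 + 5*I)/(2*I) (N(I) = (I + (-2 + I + 4*I)/(2*I)) + I = (I + (-2 + 5*I)/(2*I)) + I = 2*I + (-2 + 5*I)/(2*I))
-80*N(16) = -80*(5/2 - 1/16 + 2*16) = -80*(5/2 - 1*1/16 + 32) = -80*(5/2 - 1/16 + 32) = -80*551/16 = -2755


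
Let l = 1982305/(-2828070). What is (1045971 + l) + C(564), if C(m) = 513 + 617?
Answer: 592254588553/565614 ≈ 1.0471e+6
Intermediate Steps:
C(m) = 1130
l = -396461/565614 (l = 1982305*(-1/2828070) = -396461/565614 ≈ -0.70094)
(1045971 + l) + C(564) = (1045971 - 396461/565614) + 1130 = 591615444733/565614 + 1130 = 592254588553/565614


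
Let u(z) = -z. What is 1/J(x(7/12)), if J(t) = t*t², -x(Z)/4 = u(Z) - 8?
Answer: 27/1092727 ≈ 2.4709e-5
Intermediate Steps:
x(Z) = 32 + 4*Z (x(Z) = -4*(-Z - 8) = -4*(-8 - Z) = 32 + 4*Z)
J(t) = t³
1/J(x(7/12)) = 1/((32 + 4*(7/12))³) = 1/((32 + 7/3)³) = 1/((103/3)³) = 1/(1092727/27) = 27/1092727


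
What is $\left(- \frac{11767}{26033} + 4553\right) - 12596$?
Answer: $- \frac{29913598}{3719} \approx -8043.5$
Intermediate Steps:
$\left(- \frac{11767}{26033} + 4553\right) - 12596 = \left(\left(-11767\right) \frac{1}{26033} + 4553\right) - 12596 = \left(- \frac{1681}{3719} + 4553\right) - 12596 = \frac{16930926}{3719} - 12596 = - \frac{29913598}{3719}$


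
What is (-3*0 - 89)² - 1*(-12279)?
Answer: 20200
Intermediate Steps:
(-3*0 - 89)² - 1*(-12279) = (0 - 89)² + 12279 = (-89)² + 12279 = 7921 + 12279 = 20200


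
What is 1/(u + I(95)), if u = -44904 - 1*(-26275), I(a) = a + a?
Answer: -1/18439 ≈ -5.4233e-5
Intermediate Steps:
I(a) = 2*a
u = -18629 (u = -44904 + 26275 = -18629)
1/(u + I(95)) = 1/(-18629 + 2*95) = 1/(-18629 + 190) = 1/(-18439) = -1/18439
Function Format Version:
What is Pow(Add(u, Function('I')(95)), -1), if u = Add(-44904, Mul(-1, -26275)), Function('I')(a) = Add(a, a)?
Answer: Rational(-1, 18439) ≈ -5.4233e-5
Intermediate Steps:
Function('I')(a) = Mul(2, a)
u = -18629 (u = Add(-44904, 26275) = -18629)
Pow(Add(u, Function('I')(95)), -1) = Pow(Add(-18629, Mul(2, 95)), -1) = Pow(Add(-18629, 190), -1) = Pow(-18439, -1) = Rational(-1, 18439)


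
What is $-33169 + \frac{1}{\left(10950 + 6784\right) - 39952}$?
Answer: $- \frac{736948843}{22218} \approx -33169.0$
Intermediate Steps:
$-33169 + \frac{1}{\left(10950 + 6784\right) - 39952} = -33169 + \frac{1}{17734 - 39952} = -33169 + \frac{1}{-22218} = -33169 - \frac{1}{22218} = - \frac{736948843}{22218}$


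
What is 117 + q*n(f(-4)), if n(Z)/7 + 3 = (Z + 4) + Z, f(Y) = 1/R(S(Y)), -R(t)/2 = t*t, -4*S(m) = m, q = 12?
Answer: 117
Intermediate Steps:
S(m) = -m/4
R(t) = -2*t² (R(t) = -2*t*t = -2*t²)
f(Y) = -8/Y² (f(Y) = 1/(-2*Y²/16) = 1/(-Y²/8) = -8/Y²)
n(Z) = 7 + 14*Z (n(Z) = -21 + 7*((Z + 4) + Z) = -21 + 7*((4 + Z) + Z) = -21 + 7*(4 + 2*Z) = -21 + (28 + 14*Z) = 7 + 14*Z)
117 + q*n(f(-4)) = 117 + 12*(7 + 14*(-8/(-4)²)) = 117 + 12*(7 + 14*(-8*1/16)) = 117 + 12*(7 + 14*(-½)) = 117 + 12*(7 - 7) = 117 + 12*0 = 117 + 0 = 117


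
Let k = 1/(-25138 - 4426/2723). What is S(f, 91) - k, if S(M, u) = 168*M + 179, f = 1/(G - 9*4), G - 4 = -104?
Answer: 206871660691/1163738400 ≈ 177.76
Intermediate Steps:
G = -100 (G = 4 - 104 = -100)
k = -2723/68455200 (k = 1/(-25138 - 4426*1/2723) = 1/(-25138 - 4426/2723) = 1/(-68455200/2723) = -2723/68455200 ≈ -3.9778e-5)
f = -1/136 (f = 1/(-100 - 9*4) = 1/(-100 - 36) = 1/(-136) = -1/136 ≈ -0.0073529)
S(M, u) = 179 + 168*M
S(f, 91) - k = (179 + 168*(-1/136)) - 1*(-2723/68455200) = (179 - 21/17) + 2723/68455200 = 3022/17 + 2723/68455200 = 206871660691/1163738400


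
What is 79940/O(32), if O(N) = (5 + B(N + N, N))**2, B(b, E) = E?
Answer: 79940/1369 ≈ 58.393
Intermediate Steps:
O(N) = (5 + N)**2
79940/O(32) = 79940/((5 + 32)**2) = 79940/(37**2) = 79940/1369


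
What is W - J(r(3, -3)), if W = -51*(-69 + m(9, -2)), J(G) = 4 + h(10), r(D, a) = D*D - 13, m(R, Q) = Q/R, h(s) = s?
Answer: 10549/3 ≈ 3516.3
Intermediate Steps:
r(D, a) = -13 + D² (r(D, a) = D² - 13 = -13 + D²)
J(G) = 14 (J(G) = 4 + 10 = 14)
W = 10591/3 (W = -51*(-69 - 2/9) = -51*(-623/9) = 10591/3 ≈ 3530.3)
W - J(r(3, -3)) = 10591/3 - 1*14 = 10591/3 - 14 = 10549/3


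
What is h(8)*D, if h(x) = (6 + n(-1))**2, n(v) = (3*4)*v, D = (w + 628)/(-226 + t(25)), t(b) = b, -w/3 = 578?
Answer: 13272/67 ≈ 198.09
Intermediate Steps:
w = -1734 (w = -3*578 = -1734)
D = 1106/201 (D = (-1734 + 628)/(-226 + 25) = -1106/(-201) = -1106*(-1/201) = 1106/201 ≈ 5.5025)
n(v) = 12*v
h(x) = 36 (h(x) = (6 + 12*(-1))**2 = (6 - 12)**2 = (-6)**2 = 36)
h(8)*D = 36*(1106/201) = 13272/67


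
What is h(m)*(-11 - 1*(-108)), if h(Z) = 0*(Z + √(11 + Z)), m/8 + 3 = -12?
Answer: 0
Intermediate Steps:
m = -120 (m = -24 + 8*(-12) = -24 - 96 = -120)
h(Z) = 0
h(m)*(-11 - 1*(-108)) = 0*(-11 - 1*(-108)) = 0*(-11 + 108) = 0*97 = 0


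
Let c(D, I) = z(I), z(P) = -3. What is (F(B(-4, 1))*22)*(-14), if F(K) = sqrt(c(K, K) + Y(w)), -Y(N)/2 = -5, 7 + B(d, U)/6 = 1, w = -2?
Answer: -308*sqrt(7) ≈ -814.89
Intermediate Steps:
c(D, I) = -3
B(d, U) = -36 (B(d, U) = -42 + 6*1 = -42 + 6 = -36)
Y(N) = 10 (Y(N) = -2*(-5) = 10)
F(K) = sqrt(7) (F(K) = sqrt(-3 + 10) = sqrt(7))
(F(B(-4, 1))*22)*(-14) = (sqrt(7)*22)*(-14) = (22*sqrt(7))*(-14) = -308*sqrt(7)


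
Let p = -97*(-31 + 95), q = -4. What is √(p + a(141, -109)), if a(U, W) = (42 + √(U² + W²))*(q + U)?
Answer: √(-454 + 137*√31762) ≈ 154.80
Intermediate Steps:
p = -6208 (p = -97*64 = -6208)
a(U, W) = (-4 + U)*(42 + √(U² + W²)) (a(U, W) = (42 + √(U² + W²))*(-4 + U) = (-4 + U)*(42 + √(U² + W²)))
√(p + a(141, -109)) = √(-6208 + (-168 - 4*√(141² + (-109)²) + 42*141 + 141*√(141² + (-109)²))) = √(-6208 + (-168 - 4*√(19881 + 11881) + 5922 + 141*√(19881 + 11881))) = √(-6208 + (-168 - 4*√31762 + 5922 + 141*√31762)) = √(-6208 + (5754 + 137*√31762)) = √(-454 + 137*√31762)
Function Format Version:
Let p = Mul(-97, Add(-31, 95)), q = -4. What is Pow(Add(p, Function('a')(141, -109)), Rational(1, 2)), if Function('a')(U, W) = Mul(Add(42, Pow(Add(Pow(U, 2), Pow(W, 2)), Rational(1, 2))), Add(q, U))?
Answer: Pow(Add(-454, Mul(137, Pow(31762, Rational(1, 2)))), Rational(1, 2)) ≈ 154.80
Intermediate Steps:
p = -6208 (p = Mul(-97, 64) = -6208)
Function('a')(U, W) = Mul(Add(-4, U), Add(42, Pow(Add(Pow(U, 2), Pow(W, 2)), Rational(1, 2)))) (Function('a')(U, W) = Mul(Add(42, Pow(Add(Pow(U, 2), Pow(W, 2)), Rational(1, 2))), Add(-4, U)) = Mul(Add(-4, U), Add(42, Pow(Add(Pow(U, 2), Pow(W, 2)), Rational(1, 2)))))
Pow(Add(p, Function('a')(141, -109)), Rational(1, 2)) = Pow(Add(-6208, Add(-168, Mul(-4, Pow(Add(Pow(141, 2), Pow(-109, 2)), Rational(1, 2))), Mul(42, 141), Mul(141, Pow(Add(Pow(141, 2), Pow(-109, 2)), Rational(1, 2))))), Rational(1, 2)) = Pow(Add(-6208, Add(-168, Mul(-4, Pow(Add(19881, 11881), Rational(1, 2))), 5922, Mul(141, Pow(Add(19881, 11881), Rational(1, 2))))), Rational(1, 2)) = Pow(Add(-6208, Add(-168, Mul(-4, Pow(31762, Rational(1, 2))), 5922, Mul(141, Pow(31762, Rational(1, 2))))), Rational(1, 2)) = Pow(Add(-6208, Add(5754, Mul(137, Pow(31762, Rational(1, 2))))), Rational(1, 2)) = Pow(Add(-454, Mul(137, Pow(31762, Rational(1, 2)))), Rational(1, 2))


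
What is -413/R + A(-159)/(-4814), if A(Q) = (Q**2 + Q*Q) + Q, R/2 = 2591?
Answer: -65794132/6236537 ≈ -10.550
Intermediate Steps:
R = 5182 (R = 2*2591 = 5182)
A(Q) = Q + 2*Q**2 (A(Q) = (Q**2 + Q**2) + Q = 2*Q**2 + Q = Q + 2*Q**2)
-413/R + A(-159)/(-4814) = -413/5182 - 159*(1 + 2*(-159))/(-4814) = -413*1/5182 - 159*(1 - 318)*(-1/4814) = -413/5182 - 159*(-317)*(-1/4814) = -413/5182 + 50403*(-1/4814) = -413/5182 - 50403/4814 = -65794132/6236537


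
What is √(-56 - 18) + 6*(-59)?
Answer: -354 + I*√74 ≈ -354.0 + 8.6023*I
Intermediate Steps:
√(-56 - 18) + 6*(-59) = √(-74) - 354 = I*√74 - 354 = -354 + I*√74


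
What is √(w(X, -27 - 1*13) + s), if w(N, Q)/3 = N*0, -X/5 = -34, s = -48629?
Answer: I*√48629 ≈ 220.52*I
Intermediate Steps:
X = 170 (X = -5*(-34) = 170)
w(N, Q) = 0 (w(N, Q) = 3*(N*0) = 3*0 = 0)
√(w(X, -27 - 1*13) + s) = √(0 - 48629) = √(-48629) = I*√48629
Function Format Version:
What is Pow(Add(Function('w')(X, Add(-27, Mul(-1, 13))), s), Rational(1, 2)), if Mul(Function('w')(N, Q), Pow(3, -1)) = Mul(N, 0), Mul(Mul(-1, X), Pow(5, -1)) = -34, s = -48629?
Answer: Mul(I, Pow(48629, Rational(1, 2))) ≈ Mul(220.52, I)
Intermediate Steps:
X = 170 (X = Mul(-5, -34) = 170)
Function('w')(N, Q) = 0 (Function('w')(N, Q) = Mul(3, Mul(N, 0)) = Mul(3, 0) = 0)
Pow(Add(Function('w')(X, Add(-27, Mul(-1, 13))), s), Rational(1, 2)) = Pow(Add(0, -48629), Rational(1, 2)) = Pow(-48629, Rational(1, 2)) = Mul(I, Pow(48629, Rational(1, 2)))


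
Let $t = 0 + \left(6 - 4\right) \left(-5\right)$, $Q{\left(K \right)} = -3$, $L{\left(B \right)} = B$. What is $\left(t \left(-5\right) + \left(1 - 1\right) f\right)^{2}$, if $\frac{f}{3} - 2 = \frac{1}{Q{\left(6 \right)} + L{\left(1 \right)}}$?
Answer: $2500$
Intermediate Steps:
$t = -10$ ($t = 0 + \left(6 - 4\right) \left(-5\right) = 0 + 2 \left(-5\right) = 0 - 10 = -10$)
$f = \frac{9}{2}$ ($f = 6 + \frac{3}{-3 + 1} = 6 + \frac{3}{-2} = 6 + 3 \left(- \frac{1}{2}\right) = 6 - \frac{3}{2} = \frac{9}{2} \approx 4.5$)
$\left(t \left(-5\right) + \left(1 - 1\right) f\right)^{2} = \left(\left(-10\right) \left(-5\right) + \left(1 - 1\right) \frac{9}{2}\right)^{2} = \left(50 + 0 \cdot \frac{9}{2}\right)^{2} = \left(50 + 0\right)^{2} = 50^{2} = 2500$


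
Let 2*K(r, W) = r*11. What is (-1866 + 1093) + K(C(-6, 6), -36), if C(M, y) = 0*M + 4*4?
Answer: -685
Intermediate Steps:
C(M, y) = 16 (C(M, y) = 0 + 16 = 16)
K(r, W) = 11*r/2 (K(r, W) = (r*11)/2 = (11*r)/2 = 11*r/2)
(-1866 + 1093) + K(C(-6, 6), -36) = (-1866 + 1093) + (11/2)*16 = -773 + 88 = -685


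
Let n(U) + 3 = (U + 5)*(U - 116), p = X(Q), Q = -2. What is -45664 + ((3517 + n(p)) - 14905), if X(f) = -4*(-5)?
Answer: -59455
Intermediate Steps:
X(f) = 20
p = 20
n(U) = -3 + (-116 + U)*(5 + U) (n(U) = -3 + (U + 5)*(U - 116) = -3 + (5 + U)*(-116 + U) = -3 + (-116 + U)*(5 + U))
-45664 + ((3517 + n(p)) - 14905) = -45664 + ((3517 + (-583 + 20**2 - 111*20)) - 14905) = -45664 + ((3517 + (-583 + 400 - 2220)) - 14905) = -45664 + ((3517 - 2403) - 14905) = -45664 + (1114 - 14905) = -45664 - 13791 = -59455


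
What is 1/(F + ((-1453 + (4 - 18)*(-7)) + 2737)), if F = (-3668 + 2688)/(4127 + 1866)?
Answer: 5993/8281346 ≈ 0.00072367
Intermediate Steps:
F = -980/5993 ≈ -0.16352
1/(F + ((-1453 + (4 - 18)*(-7)) + 2737)) = 1/(-980/5993 + ((-1453 + (4 - 18)*(-7)) + 2737)) = 1/(-980/5993 + ((-1453 - 14*(-7)) + 2737)) = 1/(-980/5993 + ((-1453 + 98) + 2737)) = 1/(-980/5993 + (-1355 + 2737)) = 1/(-980/5993 + 1382) = 1/(8281346/5993) = 5993/8281346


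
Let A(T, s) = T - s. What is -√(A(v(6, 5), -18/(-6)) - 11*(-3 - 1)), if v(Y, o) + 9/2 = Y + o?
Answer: -√190/2 ≈ -6.8920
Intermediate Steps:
v(Y, o) = -9/2 + Y + o (v(Y, o) = -9/2 + (Y + o) = -9/2 + Y + o)
-√(A(v(6, 5), -18/(-6)) - 11*(-3 - 1)) = -√(((-9/2 + 6 + 5) - (-18)/(-6)) - 11*(-3 - 1)) = -√((13/2 - (-18)*(-1)/6) - 11*(-4)) = -√((13/2 - 1*3) + 44) = -√((13/2 - 3) + 44) = -√(7/2 + 44) = -√(95/2) = -√190/2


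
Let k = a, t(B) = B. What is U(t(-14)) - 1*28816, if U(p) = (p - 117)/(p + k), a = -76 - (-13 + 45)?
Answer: -3515421/122 ≈ -28815.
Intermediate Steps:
a = -108 (a = -76 - 1*32 = -76 - 32 = -108)
k = -108
U(p) = (-117 + p)/(-108 + p) (U(p) = (p - 117)/(p - 108) = (-117 + p)/(-108 + p))
U(t(-14)) - 1*28816 = (-117 - 14)/(-108 - 14) - 1*28816 = -131/(-122) - 28816 = -1/122*(-131) - 28816 = 131/122 - 28816 = -3515421/122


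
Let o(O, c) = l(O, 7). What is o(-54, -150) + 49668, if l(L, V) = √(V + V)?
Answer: 49668 + √14 ≈ 49672.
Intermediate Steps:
l(L, V) = √2*√V (l(L, V) = √(2*V) = √2*√V)
o(O, c) = √14 (o(O, c) = √2*√7 = √14)
o(-54, -150) + 49668 = √14 + 49668 = 49668 + √14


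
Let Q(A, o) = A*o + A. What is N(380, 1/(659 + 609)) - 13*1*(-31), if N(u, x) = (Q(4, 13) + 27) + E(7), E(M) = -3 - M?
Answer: 476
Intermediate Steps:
Q(A, o) = A + A*o
N(u, x) = 73 (N(u, x) = (4*(1 + 13) + 27) + (-3 - 1*7) = (4*14 + 27) + (-3 - 7) = (56 + 27) - 10 = 83 - 10 = 73)
N(380, 1/(659 + 609)) - 13*1*(-31) = 73 - 13*1*(-31) = 73 - 13*(-31) = 73 - 1*(-403) = 73 + 403 = 476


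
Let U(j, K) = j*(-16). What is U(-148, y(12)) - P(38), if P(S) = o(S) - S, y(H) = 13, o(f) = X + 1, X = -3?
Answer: 2408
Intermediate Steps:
o(f) = -2 (o(f) = -3 + 1 = -2)
U(j, K) = -16*j
P(S) = -2 - S
U(-148, y(12)) - P(38) = -16*(-148) - (-2 - 1*38) = 2368 - (-2 - 38) = 2368 - 1*(-40) = 2368 + 40 = 2408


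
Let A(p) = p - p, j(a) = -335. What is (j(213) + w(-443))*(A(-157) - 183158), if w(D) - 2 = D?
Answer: 142130608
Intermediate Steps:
w(D) = 2 + D
A(p) = 0
(j(213) + w(-443))*(A(-157) - 183158) = (-335 + (2 - 443))*(0 - 183158) = (-335 - 441)*(-183158) = -776*(-183158) = 142130608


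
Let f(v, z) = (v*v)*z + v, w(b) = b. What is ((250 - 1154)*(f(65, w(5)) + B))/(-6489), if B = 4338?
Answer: 23077312/6489 ≈ 3556.4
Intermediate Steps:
f(v, z) = v + z*v² (f(v, z) = v²*z + v = z*v² + v = v + z*v²)
((250 - 1154)*(f(65, w(5)) + B))/(-6489) = ((250 - 1154)*(65*(1 + 65*5) + 4338))/(-6489) = -904*(65*(1 + 325) + 4338)*(-1/6489) = -904*(65*326 + 4338)*(-1/6489) = -904*(21190 + 4338)*(-1/6489) = -904*25528*(-1/6489) = -23077312*(-1/6489) = 23077312/6489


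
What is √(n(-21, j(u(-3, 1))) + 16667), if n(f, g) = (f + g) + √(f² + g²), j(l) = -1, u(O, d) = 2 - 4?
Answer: √(16645 + √442) ≈ 129.10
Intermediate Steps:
u(O, d) = -2
n(f, g) = f + g + √(f² + g²)
√(n(-21, j(u(-3, 1))) + 16667) = √((-21 - 1 + √((-21)² + (-1)²)) + 16667) = √((-21 - 1 + √(441 + 1)) + 16667) = √((-21 - 1 + √442) + 16667) = √((-22 + √442) + 16667) = √(16645 + √442)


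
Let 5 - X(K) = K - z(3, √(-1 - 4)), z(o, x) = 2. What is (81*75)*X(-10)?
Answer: 103275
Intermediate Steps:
X(K) = 7 - K (X(K) = 5 - (K - 1*2) = 5 - (K - 2) = 5 - (-2 + K) = 5 + (2 - K) = 7 - K)
(81*75)*X(-10) = (81*75)*(7 - 1*(-10)) = 6075*(7 + 10) = 6075*17 = 103275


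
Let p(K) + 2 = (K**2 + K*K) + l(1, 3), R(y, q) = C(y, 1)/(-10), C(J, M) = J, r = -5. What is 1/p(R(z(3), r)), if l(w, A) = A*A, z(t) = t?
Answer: 50/359 ≈ 0.13928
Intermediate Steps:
l(w, A) = A**2
R(y, q) = -y/10 (R(y, q) = y/(-10) = y*(-1/10) = -y/10)
p(K) = 7 + 2*K**2 (p(K) = -2 + ((K**2 + K*K) + 3**2) = -2 + ((K**2 + K**2) + 9) = -2 + (2*K**2 + 9) = -2 + (9 + 2*K**2) = 7 + 2*K**2)
1/p(R(z(3), r)) = 1/(7 + 2*(-1/10*3)**2) = 1/(7 + 2*(-3/10)**2) = 1/(7 + 2*(9/100)) = 1/(7 + 9/50) = 1/(359/50) = 50/359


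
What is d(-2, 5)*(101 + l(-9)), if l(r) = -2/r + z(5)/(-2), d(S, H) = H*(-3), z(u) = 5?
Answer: -8885/6 ≈ -1480.8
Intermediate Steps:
d(S, H) = -3*H
l(r) = -5/2 - 2/r (l(r) = -2/r + 5/(-2) = -2/r + 5*(-1/2) = -2/r - 5/2 = -5/2 - 2/r)
d(-2, 5)*(101 + l(-9)) = (-3*5)*(101 + (-5/2 - 2/(-9))) = -15*(101 + (-5/2 - 2*(-1/9))) = -15*(101 + (-5/2 + 2/9)) = -15*(101 - 41/18) = -15*1777/18 = -8885/6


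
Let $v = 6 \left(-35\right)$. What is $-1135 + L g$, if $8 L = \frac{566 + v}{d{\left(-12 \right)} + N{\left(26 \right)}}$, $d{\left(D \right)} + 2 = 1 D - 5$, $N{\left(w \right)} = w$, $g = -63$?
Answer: $- \frac{3071}{2} \approx -1535.5$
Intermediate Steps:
$d{\left(D \right)} = -7 + D$ ($d{\left(D \right)} = -2 + \left(1 D - 5\right) = -2 + \left(D - 5\right) = -2 + \left(-5 + D\right) = -7 + D$)
$v = -210$
$L = \frac{89}{14}$ ($L = \frac{\left(566 - 210\right) \frac{1}{\left(-7 - 12\right) + 26}}{8} = \frac{356 \frac{1}{-19 + 26}}{8} = \frac{356 \cdot \frac{1}{7}}{8} = \frac{1}{8} \cdot \frac{356}{7} = \frac{89}{14} \approx 6.3571$)
$-1135 + L g = -1135 + \frac{89}{14} \left(-63\right) = -1135 - \frac{801}{2} = - \frac{3071}{2}$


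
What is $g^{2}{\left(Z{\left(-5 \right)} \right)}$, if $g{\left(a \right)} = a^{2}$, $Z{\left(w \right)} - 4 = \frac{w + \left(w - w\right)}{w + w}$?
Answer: $\frac{6561}{16} \approx 410.06$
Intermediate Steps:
$Z{\left(w \right)} = \frac{9}{2}$ ($Z{\left(w \right)} = 4 + \frac{w + \left(w - w\right)}{w + w} = 4 + \frac{w + 0}{2 w} = 4 + w \frac{1}{2 w} = 4 + \frac{1}{2} = \frac{9}{2}$)
$g^{2}{\left(Z{\left(-5 \right)} \right)} = \left(\left(\frac{9}{2}\right)^{2}\right)^{2} = \left(\frac{81}{4}\right)^{2} = \frac{6561}{16}$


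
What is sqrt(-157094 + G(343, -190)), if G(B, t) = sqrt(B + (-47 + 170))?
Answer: sqrt(-157094 + sqrt(466)) ≈ 396.32*I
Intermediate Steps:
G(B, t) = sqrt(123 + B) (G(B, t) = sqrt(B + 123) = sqrt(123 + B))
sqrt(-157094 + G(343, -190)) = sqrt(-157094 + sqrt(123 + 343)) = sqrt(-157094 + sqrt(466))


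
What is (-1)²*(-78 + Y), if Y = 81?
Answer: 3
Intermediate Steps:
(-1)²*(-78 + Y) = (-1)²*(-78 + 81) = 1*3 = 3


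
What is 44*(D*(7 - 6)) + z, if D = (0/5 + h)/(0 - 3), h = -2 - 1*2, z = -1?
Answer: 173/3 ≈ 57.667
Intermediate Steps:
h = -4 (h = -2 - 2 = -4)
D = 4/3 (D = (0/5 - 4)/(0 - 3) = (0*(⅕) - 4)/(-3) = (0 - 4)*(-⅓) = -4*(-⅓) = 4/3 ≈ 1.3333)
44*(D*(7 - 6)) + z = 44*(4*(7 - 6)/3) - 1 = 44*((4/3)*1) - 1 = 44*(4/3) - 1 = 176/3 - 1 = 173/3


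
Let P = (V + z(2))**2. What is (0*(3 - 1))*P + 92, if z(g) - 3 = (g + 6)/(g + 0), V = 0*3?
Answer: 92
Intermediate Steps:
V = 0
z(g) = 3 + (6 + g)/g (z(g) = 3 + (g + 6)/(g + 0) = 3 + (6 + g)/g)
P = 49 (P = (0 + (4 + 6/2))**2 = (0 + (4 + 6*(1/2)))**2 = (0 + (4 + 3))**2 = (0 + 7)**2 = 7**2 = 49)
(0*(3 - 1))*P + 92 = (0*(3 - 1))*49 + 92 = (0*2)*49 + 92 = 0*49 + 92 = 0 + 92 = 92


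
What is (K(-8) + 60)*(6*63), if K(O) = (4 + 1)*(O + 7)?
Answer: 20790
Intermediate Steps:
K(O) = 35 + 5*O (K(O) = 5*(7 + O) = 35 + 5*O)
(K(-8) + 60)*(6*63) = ((35 + 5*(-8)) + 60)*(6*63) = ((35 - 40) + 60)*378 = (-5 + 60)*378 = 55*378 = 20790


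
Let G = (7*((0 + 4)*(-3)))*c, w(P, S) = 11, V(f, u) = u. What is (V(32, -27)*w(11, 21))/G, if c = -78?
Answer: -33/728 ≈ -0.045330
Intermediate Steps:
G = 6552 (G = (7*((0 + 4)*(-3)))*(-78) = (7*(4*(-3)))*(-78) = (7*(-12))*(-78) = -84*(-78) = 6552)
(V(32, -27)*w(11, 21))/G = -27*11/6552 = -297*1/6552 = -33/728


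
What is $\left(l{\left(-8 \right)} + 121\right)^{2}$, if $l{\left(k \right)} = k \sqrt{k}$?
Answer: $14129 - 3872 i \sqrt{2} \approx 14129.0 - 5475.8 i$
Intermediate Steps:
$l{\left(k \right)} = k^{\frac{3}{2}}$
$\left(l{\left(-8 \right)} + 121\right)^{2} = \left(\left(-8\right)^{\frac{3}{2}} + 121\right)^{2} = \left(- 16 i \sqrt{2} + 121\right)^{2} = \left(121 - 16 i \sqrt{2}\right)^{2}$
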